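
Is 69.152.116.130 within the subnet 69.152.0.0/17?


Subnet network: 69.152.0.0
Test IP AND mask: 69.152.0.0
Yes, 69.152.116.130 is in 69.152.0.0/17


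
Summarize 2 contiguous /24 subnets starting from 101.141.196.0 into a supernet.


Original prefix: /24
Number of subnets: 2 = 2^1
New prefix = 24 - 1 = 23
Supernet: 101.141.196.0/23


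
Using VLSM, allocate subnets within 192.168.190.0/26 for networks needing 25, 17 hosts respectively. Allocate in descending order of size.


25 hosts -> /27 (30 usable): 192.168.190.0/27
17 hosts -> /27 (30 usable): 192.168.190.32/27
Allocation: 192.168.190.0/27 (25 hosts, 30 usable); 192.168.190.32/27 (17 hosts, 30 usable)


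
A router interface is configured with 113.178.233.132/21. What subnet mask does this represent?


/21 means 21 network bits, 11 host bits
Binary: 11111111111111111111100000000000
Mask: 255.255.248.0


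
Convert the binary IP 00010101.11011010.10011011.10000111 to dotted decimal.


00010101 = 21
11011010 = 218
10011011 = 155
10000111 = 135
IP: 21.218.155.135


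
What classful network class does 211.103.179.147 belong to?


First octet: 211
Binary: 11010011
110xxxxx -> Class C (192-223)
Class C, default mask 255.255.255.0 (/24)


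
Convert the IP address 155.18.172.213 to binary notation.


155 = 10011011
18 = 00010010
172 = 10101100
213 = 11010101
Binary: 10011011.00010010.10101100.11010101


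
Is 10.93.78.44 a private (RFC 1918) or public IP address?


RFC 1918 private ranges:
  10.0.0.0/8 (10.0.0.0 - 10.255.255.255)
  172.16.0.0/12 (172.16.0.0 - 172.31.255.255)
  192.168.0.0/16 (192.168.0.0 - 192.168.255.255)
Private (in 10.0.0.0/8)


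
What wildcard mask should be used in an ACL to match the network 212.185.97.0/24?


Subnet mask: 255.255.255.0
Wildcard = 255.255.255.255 - subnet mask
255 - 255 = 0
255 - 255 = 0
255 - 255 = 0
255 - 0 = 255
Wildcard: 0.0.0.255


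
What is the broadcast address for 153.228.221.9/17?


Network: 153.228.128.0/17
Host bits = 15
Set all host bits to 1:
Broadcast: 153.228.255.255


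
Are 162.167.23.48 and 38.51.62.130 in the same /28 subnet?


Mask: 255.255.255.240
162.167.23.48 AND mask = 162.167.23.48
38.51.62.130 AND mask = 38.51.62.128
No, different subnets (162.167.23.48 vs 38.51.62.128)


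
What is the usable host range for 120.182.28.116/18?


Network: 120.182.0.0
Broadcast: 120.182.63.255
First usable = network + 1
Last usable = broadcast - 1
Range: 120.182.0.1 to 120.182.63.254


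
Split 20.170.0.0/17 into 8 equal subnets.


New prefix = 17 + 3 = 20
Each subnet has 4096 addresses
  20.170.0.0/20
  20.170.16.0/20
  20.170.32.0/20
  20.170.48.0/20
  20.170.64.0/20
  20.170.80.0/20
  20.170.96.0/20
  20.170.112.0/20
Subnets: 20.170.0.0/20, 20.170.16.0/20, 20.170.32.0/20, 20.170.48.0/20, 20.170.64.0/20, 20.170.80.0/20, 20.170.96.0/20, 20.170.112.0/20


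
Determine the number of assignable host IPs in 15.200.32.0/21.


Host bits = 32 - 21 = 11
Total addresses = 2^11 = 2048
Usable = total - 2 (network and broadcast)
Usable hosts: 2046


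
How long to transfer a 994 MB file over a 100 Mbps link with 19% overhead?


Effective throughput = 100 * (1 - 19/100) = 81 Mbps
File size in Mb = 994 * 8 = 7952 Mb
Time = 7952 / 81
Time = 98.1728 seconds


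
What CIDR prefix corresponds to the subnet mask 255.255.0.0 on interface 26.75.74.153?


Binary: 11111111.11111111.00000000.00000000
Count leading 1s
Prefix: /16


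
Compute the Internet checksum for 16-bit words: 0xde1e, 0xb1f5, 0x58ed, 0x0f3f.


Sum all words (with carry folding):
+ 0xde1e = 0xde1e
+ 0xb1f5 = 0x9014
+ 0x58ed = 0xe901
+ 0x0f3f = 0xf840
One's complement: ~0xf840
Checksum = 0x07bf


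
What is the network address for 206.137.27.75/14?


IP:   11001110.10001001.00011011.01001011
Mask: 11111111.11111100.00000000.00000000
AND operation:
Net:  11001110.10001000.00000000.00000000
Network: 206.136.0.0/14


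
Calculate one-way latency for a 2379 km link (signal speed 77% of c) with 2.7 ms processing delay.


Speed = 0.77 * 3e5 km/s = 231000 km/s
Propagation delay = 2379 / 231000 = 0.0103 s = 10.2987 ms
Processing delay = 2.7 ms
Total one-way latency = 12.9987 ms


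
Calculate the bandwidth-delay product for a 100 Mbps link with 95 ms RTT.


BDP = bandwidth * RTT
= 100 Mbps * 95 ms
= 100 * 1e6 * 95 / 1000 bits
= 9500000 bits
= 1187500 bytes
= 1159.668 KB
BDP = 9500000 bits (1187500 bytes)


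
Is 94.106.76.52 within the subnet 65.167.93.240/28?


Subnet network: 65.167.93.240
Test IP AND mask: 94.106.76.48
No, 94.106.76.52 is not in 65.167.93.240/28


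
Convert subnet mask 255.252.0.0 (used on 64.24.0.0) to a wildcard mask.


Subnet mask: 255.252.0.0
Wildcard = 255.255.255.255 - subnet mask
255 - 255 = 0
255 - 252 = 3
255 - 0 = 255
255 - 0 = 255
Wildcard: 0.3.255.255


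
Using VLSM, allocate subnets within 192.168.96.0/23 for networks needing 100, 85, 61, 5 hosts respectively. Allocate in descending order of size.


100 hosts -> /25 (126 usable): 192.168.96.0/25
85 hosts -> /25 (126 usable): 192.168.96.128/25
61 hosts -> /26 (62 usable): 192.168.97.0/26
5 hosts -> /29 (6 usable): 192.168.97.64/29
Allocation: 192.168.96.0/25 (100 hosts, 126 usable); 192.168.96.128/25 (85 hosts, 126 usable); 192.168.97.0/26 (61 hosts, 62 usable); 192.168.97.64/29 (5 hosts, 6 usable)


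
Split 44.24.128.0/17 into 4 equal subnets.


New prefix = 17 + 2 = 19
Each subnet has 8192 addresses
  44.24.128.0/19
  44.24.160.0/19
  44.24.192.0/19
  44.24.224.0/19
Subnets: 44.24.128.0/19, 44.24.160.0/19, 44.24.192.0/19, 44.24.224.0/19


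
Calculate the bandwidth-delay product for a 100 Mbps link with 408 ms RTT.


BDP = bandwidth * RTT
= 100 Mbps * 408 ms
= 100 * 1e6 * 408 / 1000 bits
= 40800000 bits
= 5100000 bytes
= 4980.4688 KB
BDP = 40800000 bits (5100000 bytes)


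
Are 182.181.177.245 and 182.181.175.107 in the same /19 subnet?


Mask: 255.255.224.0
182.181.177.245 AND mask = 182.181.160.0
182.181.175.107 AND mask = 182.181.160.0
Yes, same subnet (182.181.160.0)


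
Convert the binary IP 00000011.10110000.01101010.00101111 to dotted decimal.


00000011 = 3
10110000 = 176
01101010 = 106
00101111 = 47
IP: 3.176.106.47


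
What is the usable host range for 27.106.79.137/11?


Network: 27.96.0.0
Broadcast: 27.127.255.255
First usable = network + 1
Last usable = broadcast - 1
Range: 27.96.0.1 to 27.127.255.254


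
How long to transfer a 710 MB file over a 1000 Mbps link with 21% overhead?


Effective throughput = 1000 * (1 - 21/100) = 790 Mbps
File size in Mb = 710 * 8 = 5680 Mb
Time = 5680 / 790
Time = 7.1899 seconds


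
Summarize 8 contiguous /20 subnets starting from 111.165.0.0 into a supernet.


Original prefix: /20
Number of subnets: 8 = 2^3
New prefix = 20 - 3 = 17
Supernet: 111.165.0.0/17


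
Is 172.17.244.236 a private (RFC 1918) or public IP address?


RFC 1918 private ranges:
  10.0.0.0/8 (10.0.0.0 - 10.255.255.255)
  172.16.0.0/12 (172.16.0.0 - 172.31.255.255)
  192.168.0.0/16 (192.168.0.0 - 192.168.255.255)
Private (in 172.16.0.0/12)


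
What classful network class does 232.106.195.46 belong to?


First octet: 232
Binary: 11101000
1110xxxx -> Class D (224-239)
Class D (multicast), default mask N/A


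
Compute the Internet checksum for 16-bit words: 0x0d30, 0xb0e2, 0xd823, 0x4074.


Sum all words (with carry folding):
+ 0x0d30 = 0x0d30
+ 0xb0e2 = 0xbe12
+ 0xd823 = 0x9636
+ 0x4074 = 0xd6aa
One's complement: ~0xd6aa
Checksum = 0x2955


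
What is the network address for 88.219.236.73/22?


IP:   01011000.11011011.11101100.01001001
Mask: 11111111.11111111.11111100.00000000
AND operation:
Net:  01011000.11011011.11101100.00000000
Network: 88.219.236.0/22


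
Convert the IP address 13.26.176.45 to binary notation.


13 = 00001101
26 = 00011010
176 = 10110000
45 = 00101101
Binary: 00001101.00011010.10110000.00101101


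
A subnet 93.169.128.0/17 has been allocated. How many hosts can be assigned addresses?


Host bits = 32 - 17 = 15
Total addresses = 2^15 = 32768
Usable = total - 2 (network and broadcast)
Usable hosts: 32766


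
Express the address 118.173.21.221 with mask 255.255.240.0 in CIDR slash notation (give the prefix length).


Binary: 11111111.11111111.11110000.00000000
Count leading 1s
Prefix: /20


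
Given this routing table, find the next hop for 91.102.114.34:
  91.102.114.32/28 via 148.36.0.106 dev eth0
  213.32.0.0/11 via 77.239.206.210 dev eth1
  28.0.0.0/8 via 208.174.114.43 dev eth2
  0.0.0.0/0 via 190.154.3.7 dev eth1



Longest prefix match for 91.102.114.34:
  /28 91.102.114.32: MATCH
  /11 213.32.0.0: no
  /8 28.0.0.0: no
  /0 0.0.0.0: MATCH
Selected: next-hop 148.36.0.106 via eth0 (matched /28)


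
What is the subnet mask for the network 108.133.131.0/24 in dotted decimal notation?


/24 means 24 network bits, 8 host bits
Binary: 11111111111111111111111100000000
Mask: 255.255.255.0


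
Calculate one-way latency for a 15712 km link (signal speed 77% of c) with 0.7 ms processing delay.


Speed = 0.77 * 3e5 km/s = 231000 km/s
Propagation delay = 15712 / 231000 = 0.068 s = 68.0173 ms
Processing delay = 0.7 ms
Total one-way latency = 68.7173 ms


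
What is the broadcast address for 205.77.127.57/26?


Network: 205.77.127.0/26
Host bits = 6
Set all host bits to 1:
Broadcast: 205.77.127.63


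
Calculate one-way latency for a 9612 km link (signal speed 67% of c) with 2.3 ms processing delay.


Speed = 0.67 * 3e5 km/s = 201000 km/s
Propagation delay = 9612 / 201000 = 0.0478 s = 47.8209 ms
Processing delay = 2.3 ms
Total one-way latency = 50.1209 ms


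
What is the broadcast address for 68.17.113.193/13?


Network: 68.16.0.0/13
Host bits = 19
Set all host bits to 1:
Broadcast: 68.23.255.255


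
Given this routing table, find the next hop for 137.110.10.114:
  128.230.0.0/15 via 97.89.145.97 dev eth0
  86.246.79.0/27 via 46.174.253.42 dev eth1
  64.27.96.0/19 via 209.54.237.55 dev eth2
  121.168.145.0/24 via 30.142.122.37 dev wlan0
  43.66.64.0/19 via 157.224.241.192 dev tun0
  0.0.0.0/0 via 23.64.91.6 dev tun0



Longest prefix match for 137.110.10.114:
  /15 128.230.0.0: no
  /27 86.246.79.0: no
  /19 64.27.96.0: no
  /24 121.168.145.0: no
  /19 43.66.64.0: no
  /0 0.0.0.0: MATCH
Selected: next-hop 23.64.91.6 via tun0 (matched /0)


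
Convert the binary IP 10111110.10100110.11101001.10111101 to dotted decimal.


10111110 = 190
10100110 = 166
11101001 = 233
10111101 = 189
IP: 190.166.233.189


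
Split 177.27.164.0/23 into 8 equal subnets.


New prefix = 23 + 3 = 26
Each subnet has 64 addresses
  177.27.164.0/26
  177.27.164.64/26
  177.27.164.128/26
  177.27.164.192/26
  177.27.165.0/26
  177.27.165.64/26
  177.27.165.128/26
  177.27.165.192/26
Subnets: 177.27.164.0/26, 177.27.164.64/26, 177.27.164.128/26, 177.27.164.192/26, 177.27.165.0/26, 177.27.165.64/26, 177.27.165.128/26, 177.27.165.192/26


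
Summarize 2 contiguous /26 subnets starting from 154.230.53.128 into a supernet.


Original prefix: /26
Number of subnets: 2 = 2^1
New prefix = 26 - 1 = 25
Supernet: 154.230.53.128/25


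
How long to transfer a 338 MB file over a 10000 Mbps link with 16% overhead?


Effective throughput = 10000 * (1 - 16/100) = 8400 Mbps
File size in Mb = 338 * 8 = 2704 Mb
Time = 2704 / 8400
Time = 0.3219 seconds


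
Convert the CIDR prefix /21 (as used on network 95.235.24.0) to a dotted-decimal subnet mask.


/21 means 21 network bits, 11 host bits
Binary: 11111111111111111111100000000000
Mask: 255.255.248.0


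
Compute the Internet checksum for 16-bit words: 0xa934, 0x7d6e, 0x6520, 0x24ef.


Sum all words (with carry folding):
+ 0xa934 = 0xa934
+ 0x7d6e = 0x26a3
+ 0x6520 = 0x8bc3
+ 0x24ef = 0xb0b2
One's complement: ~0xb0b2
Checksum = 0x4f4d


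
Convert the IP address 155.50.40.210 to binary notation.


155 = 10011011
50 = 00110010
40 = 00101000
210 = 11010010
Binary: 10011011.00110010.00101000.11010010


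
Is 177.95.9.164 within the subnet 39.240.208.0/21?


Subnet network: 39.240.208.0
Test IP AND mask: 177.95.8.0
No, 177.95.9.164 is not in 39.240.208.0/21


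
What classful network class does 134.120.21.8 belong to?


First octet: 134
Binary: 10000110
10xxxxxx -> Class B (128-191)
Class B, default mask 255.255.0.0 (/16)


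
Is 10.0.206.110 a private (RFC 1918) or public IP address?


RFC 1918 private ranges:
  10.0.0.0/8 (10.0.0.0 - 10.255.255.255)
  172.16.0.0/12 (172.16.0.0 - 172.31.255.255)
  192.168.0.0/16 (192.168.0.0 - 192.168.255.255)
Private (in 10.0.0.0/8)


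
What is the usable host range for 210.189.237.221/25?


Network: 210.189.237.128
Broadcast: 210.189.237.255
First usable = network + 1
Last usable = broadcast - 1
Range: 210.189.237.129 to 210.189.237.254


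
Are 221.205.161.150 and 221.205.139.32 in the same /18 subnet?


Mask: 255.255.192.0
221.205.161.150 AND mask = 221.205.128.0
221.205.139.32 AND mask = 221.205.128.0
Yes, same subnet (221.205.128.0)


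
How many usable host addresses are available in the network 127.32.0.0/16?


Host bits = 32 - 16 = 16
Total addresses = 2^16 = 65536
Usable = total - 2 (network and broadcast)
Usable hosts: 65534


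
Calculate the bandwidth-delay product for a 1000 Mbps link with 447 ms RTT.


BDP = bandwidth * RTT
= 1000 Mbps * 447 ms
= 1000 * 1e6 * 447 / 1000 bits
= 447000000 bits
= 55875000 bytes
= 54565.4297 KB
BDP = 447000000 bits (55875000 bytes)


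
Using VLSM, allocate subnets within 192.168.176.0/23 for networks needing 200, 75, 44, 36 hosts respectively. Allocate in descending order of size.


200 hosts -> /24 (254 usable): 192.168.176.0/24
75 hosts -> /25 (126 usable): 192.168.177.0/25
44 hosts -> /26 (62 usable): 192.168.177.128/26
36 hosts -> /26 (62 usable): 192.168.177.192/26
Allocation: 192.168.176.0/24 (200 hosts, 254 usable); 192.168.177.0/25 (75 hosts, 126 usable); 192.168.177.128/26 (44 hosts, 62 usable); 192.168.177.192/26 (36 hosts, 62 usable)


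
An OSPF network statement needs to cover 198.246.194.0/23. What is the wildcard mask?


Subnet mask: 255.255.254.0
Wildcard = 255.255.255.255 - subnet mask
255 - 255 = 0
255 - 255 = 0
255 - 254 = 1
255 - 0 = 255
Wildcard: 0.0.1.255


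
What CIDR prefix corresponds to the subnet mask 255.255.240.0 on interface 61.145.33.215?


Binary: 11111111.11111111.11110000.00000000
Count leading 1s
Prefix: /20


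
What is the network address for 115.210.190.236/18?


IP:   01110011.11010010.10111110.11101100
Mask: 11111111.11111111.11000000.00000000
AND operation:
Net:  01110011.11010010.10000000.00000000
Network: 115.210.128.0/18


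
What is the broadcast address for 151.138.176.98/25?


Network: 151.138.176.0/25
Host bits = 7
Set all host bits to 1:
Broadcast: 151.138.176.127


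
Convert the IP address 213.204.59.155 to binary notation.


213 = 11010101
204 = 11001100
59 = 00111011
155 = 10011011
Binary: 11010101.11001100.00111011.10011011


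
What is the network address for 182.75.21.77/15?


IP:   10110110.01001011.00010101.01001101
Mask: 11111111.11111110.00000000.00000000
AND operation:
Net:  10110110.01001010.00000000.00000000
Network: 182.74.0.0/15


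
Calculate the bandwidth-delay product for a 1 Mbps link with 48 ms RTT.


BDP = bandwidth * RTT
= 1 Mbps * 48 ms
= 1 * 1e6 * 48 / 1000 bits
= 48000 bits
= 6000 bytes
= 5.8594 KB
BDP = 48000 bits (6000 bytes)


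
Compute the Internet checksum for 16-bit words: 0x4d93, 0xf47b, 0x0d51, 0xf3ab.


Sum all words (with carry folding):
+ 0x4d93 = 0x4d93
+ 0xf47b = 0x420f
+ 0x0d51 = 0x4f60
+ 0xf3ab = 0x430c
One's complement: ~0x430c
Checksum = 0xbcf3


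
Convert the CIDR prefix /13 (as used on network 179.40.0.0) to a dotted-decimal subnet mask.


/13 means 13 network bits, 19 host bits
Binary: 11111111111110000000000000000000
Mask: 255.248.0.0


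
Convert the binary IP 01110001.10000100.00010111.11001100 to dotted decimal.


01110001 = 113
10000100 = 132
00010111 = 23
11001100 = 204
IP: 113.132.23.204


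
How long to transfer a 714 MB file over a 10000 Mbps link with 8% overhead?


Effective throughput = 10000 * (1 - 8/100) = 9200 Mbps
File size in Mb = 714 * 8 = 5712 Mb
Time = 5712 / 9200
Time = 0.6209 seconds


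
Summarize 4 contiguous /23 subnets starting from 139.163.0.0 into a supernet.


Original prefix: /23
Number of subnets: 4 = 2^2
New prefix = 23 - 2 = 21
Supernet: 139.163.0.0/21


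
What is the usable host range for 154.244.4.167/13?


Network: 154.240.0.0
Broadcast: 154.247.255.255
First usable = network + 1
Last usable = broadcast - 1
Range: 154.240.0.1 to 154.247.255.254


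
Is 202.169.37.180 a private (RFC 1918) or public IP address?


RFC 1918 private ranges:
  10.0.0.0/8 (10.0.0.0 - 10.255.255.255)
  172.16.0.0/12 (172.16.0.0 - 172.31.255.255)
  192.168.0.0/16 (192.168.0.0 - 192.168.255.255)
Public (not in any RFC 1918 range)


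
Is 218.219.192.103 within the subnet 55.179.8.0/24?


Subnet network: 55.179.8.0
Test IP AND mask: 218.219.192.0
No, 218.219.192.103 is not in 55.179.8.0/24


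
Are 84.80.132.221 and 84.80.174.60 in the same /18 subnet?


Mask: 255.255.192.0
84.80.132.221 AND mask = 84.80.128.0
84.80.174.60 AND mask = 84.80.128.0
Yes, same subnet (84.80.128.0)


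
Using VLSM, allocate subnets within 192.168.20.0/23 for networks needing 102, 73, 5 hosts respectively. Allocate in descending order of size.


102 hosts -> /25 (126 usable): 192.168.20.0/25
73 hosts -> /25 (126 usable): 192.168.20.128/25
5 hosts -> /29 (6 usable): 192.168.21.0/29
Allocation: 192.168.20.0/25 (102 hosts, 126 usable); 192.168.20.128/25 (73 hosts, 126 usable); 192.168.21.0/29 (5 hosts, 6 usable)


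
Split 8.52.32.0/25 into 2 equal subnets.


New prefix = 25 + 1 = 26
Each subnet has 64 addresses
  8.52.32.0/26
  8.52.32.64/26
Subnets: 8.52.32.0/26, 8.52.32.64/26


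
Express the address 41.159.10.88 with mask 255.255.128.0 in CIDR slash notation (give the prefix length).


Binary: 11111111.11111111.10000000.00000000
Count leading 1s
Prefix: /17


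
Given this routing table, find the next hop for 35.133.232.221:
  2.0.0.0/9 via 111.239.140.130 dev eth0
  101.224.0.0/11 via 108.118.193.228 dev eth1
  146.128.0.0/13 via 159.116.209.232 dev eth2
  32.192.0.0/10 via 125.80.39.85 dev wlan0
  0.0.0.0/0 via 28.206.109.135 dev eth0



Longest prefix match for 35.133.232.221:
  /9 2.0.0.0: no
  /11 101.224.0.0: no
  /13 146.128.0.0: no
  /10 32.192.0.0: no
  /0 0.0.0.0: MATCH
Selected: next-hop 28.206.109.135 via eth0 (matched /0)


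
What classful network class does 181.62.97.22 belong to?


First octet: 181
Binary: 10110101
10xxxxxx -> Class B (128-191)
Class B, default mask 255.255.0.0 (/16)


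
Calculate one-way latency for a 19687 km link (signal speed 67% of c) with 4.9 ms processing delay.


Speed = 0.67 * 3e5 km/s = 201000 km/s
Propagation delay = 19687 / 201000 = 0.0979 s = 97.9453 ms
Processing delay = 4.9 ms
Total one-way latency = 102.8453 ms


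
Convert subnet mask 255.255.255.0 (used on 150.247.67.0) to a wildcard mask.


Subnet mask: 255.255.255.0
Wildcard = 255.255.255.255 - subnet mask
255 - 255 = 0
255 - 255 = 0
255 - 255 = 0
255 - 0 = 255
Wildcard: 0.0.0.255


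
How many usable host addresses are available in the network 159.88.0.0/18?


Host bits = 32 - 18 = 14
Total addresses = 2^14 = 16384
Usable = total - 2 (network and broadcast)
Usable hosts: 16382


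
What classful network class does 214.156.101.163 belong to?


First octet: 214
Binary: 11010110
110xxxxx -> Class C (192-223)
Class C, default mask 255.255.255.0 (/24)


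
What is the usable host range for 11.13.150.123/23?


Network: 11.13.150.0
Broadcast: 11.13.151.255
First usable = network + 1
Last usable = broadcast - 1
Range: 11.13.150.1 to 11.13.151.254


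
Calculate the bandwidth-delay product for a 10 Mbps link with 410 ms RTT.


BDP = bandwidth * RTT
= 10 Mbps * 410 ms
= 10 * 1e6 * 410 / 1000 bits
= 4100000 bits
= 512500 bytes
= 500.4883 KB
BDP = 4100000 bits (512500 bytes)


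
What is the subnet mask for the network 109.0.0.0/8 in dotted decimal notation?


/8 means 8 network bits, 24 host bits
Binary: 11111111000000000000000000000000
Mask: 255.0.0.0


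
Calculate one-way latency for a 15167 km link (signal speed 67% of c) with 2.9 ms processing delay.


Speed = 0.67 * 3e5 km/s = 201000 km/s
Propagation delay = 15167 / 201000 = 0.0755 s = 75.4577 ms
Processing delay = 2.9 ms
Total one-way latency = 78.3577 ms


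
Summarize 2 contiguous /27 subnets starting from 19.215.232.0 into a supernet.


Original prefix: /27
Number of subnets: 2 = 2^1
New prefix = 27 - 1 = 26
Supernet: 19.215.232.0/26


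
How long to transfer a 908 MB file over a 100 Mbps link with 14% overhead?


Effective throughput = 100 * (1 - 14/100) = 86 Mbps
File size in Mb = 908 * 8 = 7264 Mb
Time = 7264 / 86
Time = 84.4651 seconds


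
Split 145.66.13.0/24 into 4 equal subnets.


New prefix = 24 + 2 = 26
Each subnet has 64 addresses
  145.66.13.0/26
  145.66.13.64/26
  145.66.13.128/26
  145.66.13.192/26
Subnets: 145.66.13.0/26, 145.66.13.64/26, 145.66.13.128/26, 145.66.13.192/26


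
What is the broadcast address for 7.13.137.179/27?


Network: 7.13.137.160/27
Host bits = 5
Set all host bits to 1:
Broadcast: 7.13.137.191


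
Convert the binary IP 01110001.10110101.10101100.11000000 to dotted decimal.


01110001 = 113
10110101 = 181
10101100 = 172
11000000 = 192
IP: 113.181.172.192


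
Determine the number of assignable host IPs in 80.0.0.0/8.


Host bits = 32 - 8 = 24
Total addresses = 2^24 = 16777216
Usable = total - 2 (network and broadcast)
Usable hosts: 16777214


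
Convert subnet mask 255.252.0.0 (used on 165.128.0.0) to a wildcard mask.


Subnet mask: 255.252.0.0
Wildcard = 255.255.255.255 - subnet mask
255 - 255 = 0
255 - 252 = 3
255 - 0 = 255
255 - 0 = 255
Wildcard: 0.3.255.255


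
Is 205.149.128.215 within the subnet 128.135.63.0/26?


Subnet network: 128.135.63.0
Test IP AND mask: 205.149.128.192
No, 205.149.128.215 is not in 128.135.63.0/26


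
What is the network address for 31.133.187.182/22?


IP:   00011111.10000101.10111011.10110110
Mask: 11111111.11111111.11111100.00000000
AND operation:
Net:  00011111.10000101.10111000.00000000
Network: 31.133.184.0/22


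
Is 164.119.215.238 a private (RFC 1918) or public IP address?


RFC 1918 private ranges:
  10.0.0.0/8 (10.0.0.0 - 10.255.255.255)
  172.16.0.0/12 (172.16.0.0 - 172.31.255.255)
  192.168.0.0/16 (192.168.0.0 - 192.168.255.255)
Public (not in any RFC 1918 range)


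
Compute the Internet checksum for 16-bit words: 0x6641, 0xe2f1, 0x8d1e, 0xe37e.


Sum all words (with carry folding):
+ 0x6641 = 0x6641
+ 0xe2f1 = 0x4933
+ 0x8d1e = 0xd651
+ 0xe37e = 0xb9d0
One's complement: ~0xb9d0
Checksum = 0x462f


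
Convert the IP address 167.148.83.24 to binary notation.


167 = 10100111
148 = 10010100
83 = 01010011
24 = 00011000
Binary: 10100111.10010100.01010011.00011000


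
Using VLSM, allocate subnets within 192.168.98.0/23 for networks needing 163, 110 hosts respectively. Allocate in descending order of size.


163 hosts -> /24 (254 usable): 192.168.98.0/24
110 hosts -> /25 (126 usable): 192.168.99.0/25
Allocation: 192.168.98.0/24 (163 hosts, 254 usable); 192.168.99.0/25 (110 hosts, 126 usable)


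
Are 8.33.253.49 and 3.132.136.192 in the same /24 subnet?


Mask: 255.255.255.0
8.33.253.49 AND mask = 8.33.253.0
3.132.136.192 AND mask = 3.132.136.0
No, different subnets (8.33.253.0 vs 3.132.136.0)


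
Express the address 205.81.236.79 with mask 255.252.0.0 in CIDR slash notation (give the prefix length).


Binary: 11111111.11111100.00000000.00000000
Count leading 1s
Prefix: /14


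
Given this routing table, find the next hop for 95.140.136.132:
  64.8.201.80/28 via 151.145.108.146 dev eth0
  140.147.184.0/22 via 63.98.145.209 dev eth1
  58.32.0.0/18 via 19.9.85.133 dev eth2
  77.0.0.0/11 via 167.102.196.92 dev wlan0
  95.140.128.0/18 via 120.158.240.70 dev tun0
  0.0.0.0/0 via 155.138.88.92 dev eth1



Longest prefix match for 95.140.136.132:
  /28 64.8.201.80: no
  /22 140.147.184.0: no
  /18 58.32.0.0: no
  /11 77.0.0.0: no
  /18 95.140.128.0: MATCH
  /0 0.0.0.0: MATCH
Selected: next-hop 120.158.240.70 via tun0 (matched /18)


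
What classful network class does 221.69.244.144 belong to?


First octet: 221
Binary: 11011101
110xxxxx -> Class C (192-223)
Class C, default mask 255.255.255.0 (/24)


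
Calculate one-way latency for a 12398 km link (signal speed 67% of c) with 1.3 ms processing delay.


Speed = 0.67 * 3e5 km/s = 201000 km/s
Propagation delay = 12398 / 201000 = 0.0617 s = 61.6816 ms
Processing delay = 1.3 ms
Total one-way latency = 62.9816 ms


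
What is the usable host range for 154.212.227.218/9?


Network: 154.128.0.0
Broadcast: 154.255.255.255
First usable = network + 1
Last usable = broadcast - 1
Range: 154.128.0.1 to 154.255.255.254


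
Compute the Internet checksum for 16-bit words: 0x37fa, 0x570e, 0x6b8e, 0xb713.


Sum all words (with carry folding):
+ 0x37fa = 0x37fa
+ 0x570e = 0x8f08
+ 0x6b8e = 0xfa96
+ 0xb713 = 0xb1aa
One's complement: ~0xb1aa
Checksum = 0x4e55


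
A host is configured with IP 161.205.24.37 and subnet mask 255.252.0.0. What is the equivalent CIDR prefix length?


Binary: 11111111.11111100.00000000.00000000
Count leading 1s
Prefix: /14


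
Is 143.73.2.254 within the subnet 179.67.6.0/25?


Subnet network: 179.67.6.0
Test IP AND mask: 143.73.2.128
No, 143.73.2.254 is not in 179.67.6.0/25


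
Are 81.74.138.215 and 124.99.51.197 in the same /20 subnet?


Mask: 255.255.240.0
81.74.138.215 AND mask = 81.74.128.0
124.99.51.197 AND mask = 124.99.48.0
No, different subnets (81.74.128.0 vs 124.99.48.0)


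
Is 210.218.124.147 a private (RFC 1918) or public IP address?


RFC 1918 private ranges:
  10.0.0.0/8 (10.0.0.0 - 10.255.255.255)
  172.16.0.0/12 (172.16.0.0 - 172.31.255.255)
  192.168.0.0/16 (192.168.0.0 - 192.168.255.255)
Public (not in any RFC 1918 range)


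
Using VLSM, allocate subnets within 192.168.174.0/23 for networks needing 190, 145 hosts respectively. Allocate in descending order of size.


190 hosts -> /24 (254 usable): 192.168.174.0/24
145 hosts -> /24 (254 usable): 192.168.175.0/24
Allocation: 192.168.174.0/24 (190 hosts, 254 usable); 192.168.175.0/24 (145 hosts, 254 usable)


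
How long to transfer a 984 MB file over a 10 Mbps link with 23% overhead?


Effective throughput = 10 * (1 - 23/100) = 7.7 Mbps
File size in Mb = 984 * 8 = 7872 Mb
Time = 7872 / 7.7
Time = 1022.3377 seconds


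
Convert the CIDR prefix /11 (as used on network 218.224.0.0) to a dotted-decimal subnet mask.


/11 means 11 network bits, 21 host bits
Binary: 11111111111000000000000000000000
Mask: 255.224.0.0


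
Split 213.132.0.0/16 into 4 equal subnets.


New prefix = 16 + 2 = 18
Each subnet has 16384 addresses
  213.132.0.0/18
  213.132.64.0/18
  213.132.128.0/18
  213.132.192.0/18
Subnets: 213.132.0.0/18, 213.132.64.0/18, 213.132.128.0/18, 213.132.192.0/18


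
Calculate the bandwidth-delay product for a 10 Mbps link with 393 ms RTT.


BDP = bandwidth * RTT
= 10 Mbps * 393 ms
= 10 * 1e6 * 393 / 1000 bits
= 3930000 bits
= 491250 bytes
= 479.7363 KB
BDP = 3930000 bits (491250 bytes)


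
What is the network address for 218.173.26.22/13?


IP:   11011010.10101101.00011010.00010110
Mask: 11111111.11111000.00000000.00000000
AND operation:
Net:  11011010.10101000.00000000.00000000
Network: 218.168.0.0/13


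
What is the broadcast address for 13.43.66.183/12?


Network: 13.32.0.0/12
Host bits = 20
Set all host bits to 1:
Broadcast: 13.47.255.255


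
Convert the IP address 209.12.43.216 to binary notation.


209 = 11010001
12 = 00001100
43 = 00101011
216 = 11011000
Binary: 11010001.00001100.00101011.11011000


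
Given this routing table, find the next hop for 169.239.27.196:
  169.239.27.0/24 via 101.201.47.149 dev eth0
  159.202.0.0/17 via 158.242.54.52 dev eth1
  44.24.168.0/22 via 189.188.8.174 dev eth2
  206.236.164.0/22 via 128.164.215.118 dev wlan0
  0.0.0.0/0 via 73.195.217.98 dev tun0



Longest prefix match for 169.239.27.196:
  /24 169.239.27.0: MATCH
  /17 159.202.0.0: no
  /22 44.24.168.0: no
  /22 206.236.164.0: no
  /0 0.0.0.0: MATCH
Selected: next-hop 101.201.47.149 via eth0 (matched /24)


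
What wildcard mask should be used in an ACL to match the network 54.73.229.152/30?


Subnet mask: 255.255.255.252
Wildcard = 255.255.255.255 - subnet mask
255 - 255 = 0
255 - 255 = 0
255 - 255 = 0
255 - 252 = 3
Wildcard: 0.0.0.3


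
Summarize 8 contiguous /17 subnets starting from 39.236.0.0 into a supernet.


Original prefix: /17
Number of subnets: 8 = 2^3
New prefix = 17 - 3 = 14
Supernet: 39.236.0.0/14


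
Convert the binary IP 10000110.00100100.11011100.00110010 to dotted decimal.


10000110 = 134
00100100 = 36
11011100 = 220
00110010 = 50
IP: 134.36.220.50


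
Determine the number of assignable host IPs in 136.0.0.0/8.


Host bits = 32 - 8 = 24
Total addresses = 2^24 = 16777216
Usable = total - 2 (network and broadcast)
Usable hosts: 16777214


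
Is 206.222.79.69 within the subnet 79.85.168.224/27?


Subnet network: 79.85.168.224
Test IP AND mask: 206.222.79.64
No, 206.222.79.69 is not in 79.85.168.224/27


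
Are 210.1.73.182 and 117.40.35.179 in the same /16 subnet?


Mask: 255.255.0.0
210.1.73.182 AND mask = 210.1.0.0
117.40.35.179 AND mask = 117.40.0.0
No, different subnets (210.1.0.0 vs 117.40.0.0)


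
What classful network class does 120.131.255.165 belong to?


First octet: 120
Binary: 01111000
0xxxxxxx -> Class A (1-126)
Class A, default mask 255.0.0.0 (/8)


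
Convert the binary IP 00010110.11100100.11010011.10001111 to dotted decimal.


00010110 = 22
11100100 = 228
11010011 = 211
10001111 = 143
IP: 22.228.211.143


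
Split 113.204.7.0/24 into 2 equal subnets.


New prefix = 24 + 1 = 25
Each subnet has 128 addresses
  113.204.7.0/25
  113.204.7.128/25
Subnets: 113.204.7.0/25, 113.204.7.128/25


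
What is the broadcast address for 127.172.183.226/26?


Network: 127.172.183.192/26
Host bits = 6
Set all host bits to 1:
Broadcast: 127.172.183.255


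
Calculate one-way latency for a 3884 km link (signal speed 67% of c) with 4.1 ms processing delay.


Speed = 0.67 * 3e5 km/s = 201000 km/s
Propagation delay = 3884 / 201000 = 0.0193 s = 19.3234 ms
Processing delay = 4.1 ms
Total one-way latency = 23.4234 ms


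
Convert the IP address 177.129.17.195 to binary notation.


177 = 10110001
129 = 10000001
17 = 00010001
195 = 11000011
Binary: 10110001.10000001.00010001.11000011


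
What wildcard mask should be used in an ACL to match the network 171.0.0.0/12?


Subnet mask: 255.240.0.0
Wildcard = 255.255.255.255 - subnet mask
255 - 255 = 0
255 - 240 = 15
255 - 0 = 255
255 - 0 = 255
Wildcard: 0.15.255.255


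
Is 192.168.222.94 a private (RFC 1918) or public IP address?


RFC 1918 private ranges:
  10.0.0.0/8 (10.0.0.0 - 10.255.255.255)
  172.16.0.0/12 (172.16.0.0 - 172.31.255.255)
  192.168.0.0/16 (192.168.0.0 - 192.168.255.255)
Private (in 192.168.0.0/16)


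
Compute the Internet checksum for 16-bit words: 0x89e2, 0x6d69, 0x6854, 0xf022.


Sum all words (with carry folding):
+ 0x89e2 = 0x89e2
+ 0x6d69 = 0xf74b
+ 0x6854 = 0x5fa0
+ 0xf022 = 0x4fc3
One's complement: ~0x4fc3
Checksum = 0xb03c


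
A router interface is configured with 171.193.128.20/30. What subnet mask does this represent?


/30 means 30 network bits, 2 host bits
Binary: 11111111111111111111111111111100
Mask: 255.255.255.252


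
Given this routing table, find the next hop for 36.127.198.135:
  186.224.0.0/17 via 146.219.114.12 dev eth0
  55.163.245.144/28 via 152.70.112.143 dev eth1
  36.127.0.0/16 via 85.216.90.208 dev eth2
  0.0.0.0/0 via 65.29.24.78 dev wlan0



Longest prefix match for 36.127.198.135:
  /17 186.224.0.0: no
  /28 55.163.245.144: no
  /16 36.127.0.0: MATCH
  /0 0.0.0.0: MATCH
Selected: next-hop 85.216.90.208 via eth2 (matched /16)


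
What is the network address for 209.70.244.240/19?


IP:   11010001.01000110.11110100.11110000
Mask: 11111111.11111111.11100000.00000000
AND operation:
Net:  11010001.01000110.11100000.00000000
Network: 209.70.224.0/19


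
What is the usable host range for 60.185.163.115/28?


Network: 60.185.163.112
Broadcast: 60.185.163.127
First usable = network + 1
Last usable = broadcast - 1
Range: 60.185.163.113 to 60.185.163.126


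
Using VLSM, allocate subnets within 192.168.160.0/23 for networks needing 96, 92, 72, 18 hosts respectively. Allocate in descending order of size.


96 hosts -> /25 (126 usable): 192.168.160.0/25
92 hosts -> /25 (126 usable): 192.168.160.128/25
72 hosts -> /25 (126 usable): 192.168.161.0/25
18 hosts -> /27 (30 usable): 192.168.161.128/27
Allocation: 192.168.160.0/25 (96 hosts, 126 usable); 192.168.160.128/25 (92 hosts, 126 usable); 192.168.161.0/25 (72 hosts, 126 usable); 192.168.161.128/27 (18 hosts, 30 usable)


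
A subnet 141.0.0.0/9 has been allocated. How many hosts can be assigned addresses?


Host bits = 32 - 9 = 23
Total addresses = 2^23 = 8388608
Usable = total - 2 (network and broadcast)
Usable hosts: 8388606


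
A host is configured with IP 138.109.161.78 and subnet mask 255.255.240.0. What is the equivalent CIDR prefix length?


Binary: 11111111.11111111.11110000.00000000
Count leading 1s
Prefix: /20


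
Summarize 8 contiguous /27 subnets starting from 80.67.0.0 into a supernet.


Original prefix: /27
Number of subnets: 8 = 2^3
New prefix = 27 - 3 = 24
Supernet: 80.67.0.0/24


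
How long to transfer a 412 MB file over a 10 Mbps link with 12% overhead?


Effective throughput = 10 * (1 - 12/100) = 8.8 Mbps
File size in Mb = 412 * 8 = 3296 Mb
Time = 3296 / 8.8
Time = 374.5455 seconds


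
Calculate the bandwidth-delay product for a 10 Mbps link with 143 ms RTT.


BDP = bandwidth * RTT
= 10 Mbps * 143 ms
= 10 * 1e6 * 143 / 1000 bits
= 1430000 bits
= 178750 bytes
= 174.5605 KB
BDP = 1430000 bits (178750 bytes)


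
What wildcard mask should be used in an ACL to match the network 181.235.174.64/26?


Subnet mask: 255.255.255.192
Wildcard = 255.255.255.255 - subnet mask
255 - 255 = 0
255 - 255 = 0
255 - 255 = 0
255 - 192 = 63
Wildcard: 0.0.0.63


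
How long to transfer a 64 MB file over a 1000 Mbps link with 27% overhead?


Effective throughput = 1000 * (1 - 27/100) = 730 Mbps
File size in Mb = 64 * 8 = 512 Mb
Time = 512 / 730
Time = 0.7014 seconds


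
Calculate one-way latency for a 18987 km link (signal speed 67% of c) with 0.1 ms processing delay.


Speed = 0.67 * 3e5 km/s = 201000 km/s
Propagation delay = 18987 / 201000 = 0.0945 s = 94.4627 ms
Processing delay = 0.1 ms
Total one-way latency = 94.5627 ms


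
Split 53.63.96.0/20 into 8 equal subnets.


New prefix = 20 + 3 = 23
Each subnet has 512 addresses
  53.63.96.0/23
  53.63.98.0/23
  53.63.100.0/23
  53.63.102.0/23
  53.63.104.0/23
  53.63.106.0/23
  53.63.108.0/23
  53.63.110.0/23
Subnets: 53.63.96.0/23, 53.63.98.0/23, 53.63.100.0/23, 53.63.102.0/23, 53.63.104.0/23, 53.63.106.0/23, 53.63.108.0/23, 53.63.110.0/23


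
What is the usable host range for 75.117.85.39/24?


Network: 75.117.85.0
Broadcast: 75.117.85.255
First usable = network + 1
Last usable = broadcast - 1
Range: 75.117.85.1 to 75.117.85.254


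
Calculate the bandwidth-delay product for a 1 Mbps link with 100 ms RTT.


BDP = bandwidth * RTT
= 1 Mbps * 100 ms
= 1 * 1e6 * 100 / 1000 bits
= 100000 bits
= 12500 bytes
= 12.207 KB
BDP = 100000 bits (12500 bytes)


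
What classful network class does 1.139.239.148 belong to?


First octet: 1
Binary: 00000001
0xxxxxxx -> Class A (1-126)
Class A, default mask 255.0.0.0 (/8)


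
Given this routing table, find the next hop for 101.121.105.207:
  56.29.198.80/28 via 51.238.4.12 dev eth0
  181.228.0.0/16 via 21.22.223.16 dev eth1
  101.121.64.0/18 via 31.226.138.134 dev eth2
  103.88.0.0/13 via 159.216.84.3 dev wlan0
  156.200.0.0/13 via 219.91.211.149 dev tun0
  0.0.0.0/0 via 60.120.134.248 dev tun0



Longest prefix match for 101.121.105.207:
  /28 56.29.198.80: no
  /16 181.228.0.0: no
  /18 101.121.64.0: MATCH
  /13 103.88.0.0: no
  /13 156.200.0.0: no
  /0 0.0.0.0: MATCH
Selected: next-hop 31.226.138.134 via eth2 (matched /18)


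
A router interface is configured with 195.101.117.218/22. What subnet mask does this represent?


/22 means 22 network bits, 10 host bits
Binary: 11111111111111111111110000000000
Mask: 255.255.252.0


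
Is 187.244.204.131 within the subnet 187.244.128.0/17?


Subnet network: 187.244.128.0
Test IP AND mask: 187.244.128.0
Yes, 187.244.204.131 is in 187.244.128.0/17


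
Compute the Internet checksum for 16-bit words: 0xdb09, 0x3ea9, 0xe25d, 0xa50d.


Sum all words (with carry folding):
+ 0xdb09 = 0xdb09
+ 0x3ea9 = 0x19b3
+ 0xe25d = 0xfc10
+ 0xa50d = 0xa11e
One's complement: ~0xa11e
Checksum = 0x5ee1


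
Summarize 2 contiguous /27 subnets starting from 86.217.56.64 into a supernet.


Original prefix: /27
Number of subnets: 2 = 2^1
New prefix = 27 - 1 = 26
Supernet: 86.217.56.64/26


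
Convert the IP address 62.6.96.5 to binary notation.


62 = 00111110
6 = 00000110
96 = 01100000
5 = 00000101
Binary: 00111110.00000110.01100000.00000101


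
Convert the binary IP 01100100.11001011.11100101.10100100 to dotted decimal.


01100100 = 100
11001011 = 203
11100101 = 229
10100100 = 164
IP: 100.203.229.164


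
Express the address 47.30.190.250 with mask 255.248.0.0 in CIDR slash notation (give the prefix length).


Binary: 11111111.11111000.00000000.00000000
Count leading 1s
Prefix: /13


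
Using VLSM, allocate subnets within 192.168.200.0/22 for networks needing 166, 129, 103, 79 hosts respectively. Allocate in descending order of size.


166 hosts -> /24 (254 usable): 192.168.200.0/24
129 hosts -> /24 (254 usable): 192.168.201.0/24
103 hosts -> /25 (126 usable): 192.168.202.0/25
79 hosts -> /25 (126 usable): 192.168.202.128/25
Allocation: 192.168.200.0/24 (166 hosts, 254 usable); 192.168.201.0/24 (129 hosts, 254 usable); 192.168.202.0/25 (103 hosts, 126 usable); 192.168.202.128/25 (79 hosts, 126 usable)


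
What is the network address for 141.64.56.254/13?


IP:   10001101.01000000.00111000.11111110
Mask: 11111111.11111000.00000000.00000000
AND operation:
Net:  10001101.01000000.00000000.00000000
Network: 141.64.0.0/13


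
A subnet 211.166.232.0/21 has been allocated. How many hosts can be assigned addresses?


Host bits = 32 - 21 = 11
Total addresses = 2^11 = 2048
Usable = total - 2 (network and broadcast)
Usable hosts: 2046


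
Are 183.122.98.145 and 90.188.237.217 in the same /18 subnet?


Mask: 255.255.192.0
183.122.98.145 AND mask = 183.122.64.0
90.188.237.217 AND mask = 90.188.192.0
No, different subnets (183.122.64.0 vs 90.188.192.0)


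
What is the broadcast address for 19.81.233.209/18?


Network: 19.81.192.0/18
Host bits = 14
Set all host bits to 1:
Broadcast: 19.81.255.255


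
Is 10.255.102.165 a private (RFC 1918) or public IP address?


RFC 1918 private ranges:
  10.0.0.0/8 (10.0.0.0 - 10.255.255.255)
  172.16.0.0/12 (172.16.0.0 - 172.31.255.255)
  192.168.0.0/16 (192.168.0.0 - 192.168.255.255)
Private (in 10.0.0.0/8)


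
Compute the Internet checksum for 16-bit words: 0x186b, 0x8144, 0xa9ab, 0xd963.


Sum all words (with carry folding):
+ 0x186b = 0x186b
+ 0x8144 = 0x99af
+ 0xa9ab = 0x435b
+ 0xd963 = 0x1cbf
One's complement: ~0x1cbf
Checksum = 0xe340


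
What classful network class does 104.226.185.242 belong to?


First octet: 104
Binary: 01101000
0xxxxxxx -> Class A (1-126)
Class A, default mask 255.0.0.0 (/8)
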